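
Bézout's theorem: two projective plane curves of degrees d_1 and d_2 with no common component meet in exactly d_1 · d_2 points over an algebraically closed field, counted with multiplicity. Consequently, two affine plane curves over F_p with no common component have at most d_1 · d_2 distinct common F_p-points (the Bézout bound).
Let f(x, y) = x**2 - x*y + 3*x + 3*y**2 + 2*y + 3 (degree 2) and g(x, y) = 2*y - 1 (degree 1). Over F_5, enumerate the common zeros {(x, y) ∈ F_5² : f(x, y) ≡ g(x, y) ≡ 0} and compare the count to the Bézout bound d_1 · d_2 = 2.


Common zeros: {(2, 3), (3, 3)}; count = 2; Bézout bound = 2.

deg(f) = 2, deg(g) = 1, so Bézout bound = 2.
Scan x ∈ F_5. For each x, list the y ∈ F_5 with f(x, y) ≡ 0 and those with g(x, y) ≡ 0 (mod 5); the common zeros in that column are the intersection.
  x = 0: f ≡ 0 at y ∈ ∅; g ≡ 0 at y ∈ {3}; common: ∅.
  x = 1: f ≡ 0 at y ∈ ∅; g ≡ 0 at y ∈ {3}; common: ∅.
  x = 2: f ≡ 0 at y ∈ {2, 3}; g ≡ 0 at y ∈ {3}; common: {3}.
  x = 3: f ≡ 0 at y ∈ {3, 4}; g ≡ 0 at y ∈ {3}; common: {3}.
  x = 4: f ≡ 0 at y ∈ ∅; g ≡ 0 at y ∈ {3}; common: ∅.
Collecting: common zeros = {(2, 3), (3, 3)}, so the count is 2.
Comparison with the Bézout bound: 2 ≤ 2 = deg(f)·deg(g), as expected for curves with no common component (the bound is attained).


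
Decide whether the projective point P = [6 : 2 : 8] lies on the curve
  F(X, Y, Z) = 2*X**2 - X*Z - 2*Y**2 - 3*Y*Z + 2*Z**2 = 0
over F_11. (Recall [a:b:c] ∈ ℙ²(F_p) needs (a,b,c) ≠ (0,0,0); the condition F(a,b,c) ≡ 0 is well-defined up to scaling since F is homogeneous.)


F(6,2,8) ≡ 8 (mod 11); P is NOT on the curve.

Evaluate F(6, 2, 8) term-by-term (mod 11).
  2*X**2 ↦ 2·36·1·1 = 72
  -X*Z ↦ -1·6·1·8 = -48
  -2*Y**2 ↦ -2·1·4·1 = -8
  -3*Y*Z ↦ -3·1·2·8 = -48
  2*Z**2 ↦ 2·1·1·64 = 128
Sum: F(6, 2, 8) = (72) + (-48) + (-8) + (-48) + (128) = 96.
Reducing mod 11: 96 ≡ 8 (mod 11).
Since F(a, b, c) ≡ 8 ≠ 0 (mod 11), P does NOT lie on the curve.


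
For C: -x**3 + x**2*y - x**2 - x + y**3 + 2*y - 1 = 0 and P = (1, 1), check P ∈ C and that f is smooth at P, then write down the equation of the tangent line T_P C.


Tangent line at P: -4*x + 6*y - 2 = 0.

Step 1: f(1, 1) = 0, so P lies on C.
Step 2: partial derivatives
  f_x(x, y) = -3*x**2 + 2*x*y - 2*x - 1, f_y(x, y) = x**2 + 3*y**2 + 2.
  f_x(P) = -4, f_y(P) = 6 (gradient nonzero, so P is smooth).
Step 3: tangent line at P: -4·(x − 1) + 6·(y − 1) = 0.
Expanding: -4*x + 6*y - 2 = 0.


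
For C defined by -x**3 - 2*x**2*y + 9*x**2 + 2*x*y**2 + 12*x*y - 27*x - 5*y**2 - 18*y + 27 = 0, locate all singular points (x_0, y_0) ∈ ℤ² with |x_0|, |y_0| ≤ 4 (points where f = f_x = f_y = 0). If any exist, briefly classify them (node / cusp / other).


Singular points: {(3, 0)}; classification: cusp.

Compute partial derivatives:
  f_x = -3*x**2 - 4*x*y + 18*x + 2*y**2 + 12*y - 27.
  f_y = -2*x**2 + 4*x*y + 12*x - 10*y - 18.
Scan x_0 ∈ {−4, ..., 4}. For each x_0, f_y(x_0, y) is a polynomial in y; find its integer roots y ∈ {−4, ..., 4}, then test f_x and f at those candidates.
  x = -4: f_y(-4, y) = -26*y - 98; no integer root y with |y| ≤ 4.
  x = -3: f_y(-3, y) = -22*y - 72; no integer root y with |y| ≤ 4.
  x = -2: f_y(-2, y) = -18*y - 50; no integer root y with |y| ≤ 4.
  x = -1: f_y(-1, y) = -14*y - 32; no integer root y with |y| ≤ 4.
  x = 0: f_y(0, y) = -10*y - 18; no integer root y with |y| ≤ 4.
  x = 1: f_y(1, y) = -6*y - 8; no integer root y with |y| ≤ 4.
  x = 2: f_y(2, y) = -2*y - 2; vanishes at y ∈ {-1}. (2, -1): f_x = -5 ≠ 0.
  x = 3: f_y(3, y) = 2*y; vanishes at y ∈ {0}. (3, 0): f_x = 0, f = 0 — SINGULAR.
  x = 4: f_y(4, y) = 6*y - 2; no integer root y with |y| ≤ 4.
Only singular point on the grid: (3, 0).
Classify: substitute x = 3 + u, y = 0 + v and expand: f = -u**3 - 2*u**2*v + 2*u*v**2 + v**2.
No constant or linear terms (consistent with a singular point). Quadratic part: v**2. Cubic part: -u**3 - 2*u**2*v + 2*u*v**2.
The quadratic part v**2 is a perfect square, so there is a single (double) tangent line v = 0, i.e. y = 0. Restricting the cubic part to that line (v = 0) leaves -u**3 ≠ 0, so f is not divisible by v and the branch is v² ≈ u**3 to lowest order — this is a cusp.
Classification: cusp.


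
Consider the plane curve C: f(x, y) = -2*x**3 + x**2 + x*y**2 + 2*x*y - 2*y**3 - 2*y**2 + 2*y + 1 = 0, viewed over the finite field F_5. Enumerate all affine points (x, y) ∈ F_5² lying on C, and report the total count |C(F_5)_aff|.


Affine F_5-points: {(0, 3), (1, 0), (2, 2), (2, 4), (3, 2), (3, 3)}; count = 6.

For each of the 25 pairs (x, y) ∈ F_5², evaluate f(x, y) mod 5. Record the zeros.
  x = 0: [0↦1, 1↦4, 2↦1, 3↦0, 4↦4]  zeros at y ∈ {3}
  x = 1: [0↦0, 1↦1, 2↦3, 3↦4, 4↦2]  zeros at y ∈ {0}
  x = 2: [0↦4, 1↦3, 2↦0, 3↦3, 4↦0]  zeros at y ∈ {2, 4}
  x = 3: [0↦1, 1↦3, 2↦0, 3↦0, 4↦1]  zeros at y ∈ {2, 3}
  x = 4: [0↦4, 1↦4, 2↦1, 3↦3, 4↦3]  zeros at y ∈ ∅
Collecting zeros: affine points = {(0, 3), (1, 0), (2, 2), (2, 4), (3, 2), (3, 3)}.
Total count |C(F_5)_aff| = 6.


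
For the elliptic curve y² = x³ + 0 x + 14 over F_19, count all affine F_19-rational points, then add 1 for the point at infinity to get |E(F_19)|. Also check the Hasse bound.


Affine points = {(5, 5), (5, 14), (10, 8), (10, 11), (13, 8), (13, 11), (15, 8), (15, 11), (16, 5), (16, 14), (17, 5), (17, 14)}; affine count = 12; |E(F_19)| = 13.

Discriminant check: Δ ∝ 4a³ + 27b² = 4·0³ + 27·14² = 4·0 + 27·196 ≡ 10 (mod 19). Nonzero ⇒ E is nonsingular.
For each x ∈ F_19, compute rhs = x³ + 0·x + 14 mod 19, then count y ∈ F_19 with y² ≡ rhs.
  x = 0: rhs = 14, matching y values: none (0 points).
  x = 1: rhs = 15, matching y values: none (0 points).
  x = 2: rhs = 3, matching y values: none (0 points).
  x = 3: rhs = 3, matching y values: none (0 points).
  x = 4: rhs = 2, matching y values: none (0 points).
  x = 5: rhs = 6, matching y values: 5, 14 (2 points).
  x = 6: rhs = 2, matching y values: none (0 points).
  x = 7: rhs = 15, matching y values: none (0 points).
  x = 8: rhs = 13, matching y values: none (0 points).
  x = 9: rhs = 2, matching y values: none (0 points).
  x = 10: rhs = 7, matching y values: 8, 11 (2 points).
  x = 11: rhs = 15, matching y values: none (0 points).
  x = 12: rhs = 13, matching y values: none (0 points).
  x = 13: rhs = 7, matching y values: 8, 11 (2 points).
  x = 14: rhs = 3, matching y values: none (0 points).
  x = 15: rhs = 7, matching y values: 8, 11 (2 points).
  x = 16: rhs = 6, matching y values: 5, 14 (2 points).
  x = 17: rhs = 6, matching y values: 5, 14 (2 points).
  x = 18: rhs = 13, matching y values: none (0 points).
Total affine count: 12.
Full point count |E(F_19)| = 12 + 1 = 13.
Hasse bound: |13 − (19+1)| = |-7| = 7 ≤ 2√19 ≈ 8.7178 ✓.


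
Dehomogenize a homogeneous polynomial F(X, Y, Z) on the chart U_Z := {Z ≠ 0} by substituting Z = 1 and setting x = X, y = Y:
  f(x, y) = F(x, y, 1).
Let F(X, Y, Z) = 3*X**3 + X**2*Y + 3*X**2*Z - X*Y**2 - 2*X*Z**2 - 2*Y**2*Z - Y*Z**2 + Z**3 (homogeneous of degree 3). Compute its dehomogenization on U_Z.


f(x, y) = 3*x**3 + x**2*y + 3*x**2 - x*y**2 - 2*x - 2*y**2 - y + 1

On U_Z we set Z = 1. Each monomial c·X^i·Y^j·Z^k in F becomes c·x^i·y^j·1^k = c·x^i·y^j.
Substituting Z = 1: F(X, Y, 1) = 3*x**3 + x**2*y + 3*x**2 - x*y**2 - 2*x - 2*y**2 - y + 1.
Note: deg(f) ≤ deg(F) = 3; strict inequality happens when F is divisible by Z (lost terms).


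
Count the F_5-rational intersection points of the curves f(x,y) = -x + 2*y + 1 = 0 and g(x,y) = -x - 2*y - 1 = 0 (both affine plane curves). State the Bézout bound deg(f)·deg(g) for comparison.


Common zeros: {(0, 2)}; count = 1; Bézout bound = 1.

deg(f) = 1, deg(g) = 1, so Bézout bound = 1.
Scan x ∈ F_5. For each x, list the y ∈ F_5 with f(x, y) ≡ 0 and those with g(x, y) ≡ 0 (mod 5); the common zeros in that column are the intersection.
  x = 0: f ≡ 0 at y ∈ {2}; g ≡ 0 at y ∈ {2}; common: {2}.
  x = 1: f ≡ 0 at y ∈ {0}; g ≡ 0 at y ∈ {4}; common: ∅.
  x = 2: f ≡ 0 at y ∈ {3}; g ≡ 0 at y ∈ {1}; common: ∅.
  x = 3: f ≡ 0 at y ∈ {1}; g ≡ 0 at y ∈ {3}; common: ∅.
  x = 4: f ≡ 0 at y ∈ {4}; g ≡ 0 at y ∈ {0}; common: ∅.
Collecting: common zeros = {(0, 2)}, so the count is 1.
Comparison with the Bézout bound: 1 ≤ 1 = deg(f)·deg(g), as expected for curves with no common component (the bound is attained).


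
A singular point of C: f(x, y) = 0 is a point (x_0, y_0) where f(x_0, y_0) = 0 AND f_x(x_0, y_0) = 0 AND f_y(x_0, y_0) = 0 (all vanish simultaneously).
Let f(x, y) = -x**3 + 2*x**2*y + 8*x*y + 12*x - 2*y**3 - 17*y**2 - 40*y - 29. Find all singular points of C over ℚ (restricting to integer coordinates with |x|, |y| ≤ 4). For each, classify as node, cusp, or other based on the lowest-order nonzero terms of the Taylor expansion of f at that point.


Singular points: {(-2, -3)}; classification: cusp.

Compute partial derivatives:
  f_x = -3*x**2 + 4*x*y + 8*y + 12.
  f_y = 2*x**2 + 8*x - 6*y**2 - 34*y - 40.
Scan x_0 ∈ {−4, ..., 4}. For each x_0, f_y(x_0, y) is a polynomial in y; find its integer roots y ∈ {−4, ..., 4}, then test f_x and f at those candidates.
  x = -4: f_y(-4, y) = -6*y**2 - 34*y - 40; vanishes at y ∈ {-4}. (-4, -4): f_x = -4 ≠ 0.
  x = -3: f_y(-3, y) = -6*y**2 - 34*y - 46; no integer root y with |y| ≤ 4.
  x = -2: f_y(-2, y) = -6*y**2 - 34*y - 48; vanishes at y ∈ {-3}. (-2, -3): f_x = 0, f = 0 — SINGULAR.
  x = -1: f_y(-1, y) = -6*y**2 - 34*y - 46; no integer root y with |y| ≤ 4.
  x = 0: f_y(0, y) = -6*y**2 - 34*y - 40; vanishes at y ∈ {-4}. (0, -4): f_x = -20 ≠ 0.
  x = 1: f_y(1, y) = -6*y**2 - 34*y - 30; no integer root y with |y| ≤ 4.
  x = 2: f_y(2, y) = -6*y**2 - 34*y - 16; no integer root y with |y| ≤ 4.
  x = 3: f_y(3, y) = -6*y**2 - 34*y + 2; no integer root y with |y| ≤ 4.
  x = 4: f_y(4, y) = -6*y**2 - 34*y + 24; no integer root y with |y| ≤ 4.
Only singular point on the grid: (-2, -3).
Classify: substitute x = -2 + u, y = -3 + v and expand: f = -u**3 + 2*u**2*v - 2*v**3 + v**2.
No constant or linear terms (consistent with a singular point). Quadratic part: v**2. Cubic part: -u**3 + 2*u**2*v - 2*v**3.
The quadratic part v**2 is a perfect square, so there is a single (double) tangent line v = 0, i.e. y = -3. Restricting the cubic part to that line (v = 0) leaves -u**3 ≠ 0, so f is not divisible by v and the branch is v² ≈ u**3 to lowest order — this is a cusp.
Classification: cusp.


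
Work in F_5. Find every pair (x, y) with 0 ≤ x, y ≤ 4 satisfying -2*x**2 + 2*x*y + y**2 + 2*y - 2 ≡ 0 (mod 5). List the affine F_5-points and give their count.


Affine F_5-points: {(2, 0), (2, 4), (3, 0), (3, 2), (4, 2), (4, 3)}; count = 6.

For each of the 25 pairs (x, y) ∈ F_5², evaluate f(x, y) mod 5. Record the zeros.
  x = 0: [0↦3, 1↦1, 2↦1, 3↦3, 4↦2]  zeros at y ∈ ∅
  x = 1: [0↦1, 1↦1, 2↦3, 3↦2, 4↦3]  zeros at y ∈ ∅
  x = 2: [0↦0, 1↦2, 2↦1, 3↦2, 4↦0]  zeros at y ∈ {0, 4}
  x = 3: [0↦0, 1↦4, 2↦0, 3↦3, 4↦3]  zeros at y ∈ {0, 2}
  x = 4: [0↦1, 1↦2, 2↦0, 3↦0, 4↦2]  zeros at y ∈ {2, 3}
Collecting zeros: affine points = {(2, 0), (2, 4), (3, 0), (3, 2), (4, 2), (4, 3)}.
Total count |C(F_5)_aff| = 6.


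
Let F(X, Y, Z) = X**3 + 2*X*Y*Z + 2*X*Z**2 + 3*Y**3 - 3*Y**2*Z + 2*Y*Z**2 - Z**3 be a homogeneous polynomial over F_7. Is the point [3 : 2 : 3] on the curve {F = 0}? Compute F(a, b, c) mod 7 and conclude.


F(3,2,3) ≡ 2 (mod 7); P is NOT on the curve.

Evaluate F(3, 2, 3) term-by-term (mod 7).
  X**3 ↦ 1·27·1·1 = 27
  2*X*Y*Z ↦ 2·3·2·3 = 36
  2*X*Z**2 ↦ 2·3·1·9 = 54
  3*Y**3 ↦ 3·1·8·1 = 24
  -3*Y**2*Z ↦ -3·1·4·3 = -36
  2*Y*Z**2 ↦ 2·1·2·9 = 36
  -Z**3 ↦ -1·1·1·27 = -27
Sum: F(3, 2, 3) = (27) + (36) + (54) + (24) + (-36) + (36) + (-27) = 114.
Reducing mod 7: 114 ≡ 2 (mod 7).
Since F(a, b, c) ≡ 2 ≠ 0 (mod 7), P does NOT lie on the curve.


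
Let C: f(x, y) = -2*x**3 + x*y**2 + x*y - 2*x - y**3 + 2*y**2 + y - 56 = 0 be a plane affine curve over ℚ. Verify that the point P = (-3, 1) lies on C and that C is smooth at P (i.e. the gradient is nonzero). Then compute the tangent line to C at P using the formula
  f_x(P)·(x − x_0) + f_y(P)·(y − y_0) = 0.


Tangent line at P: -54*x - 7*y - 155 = 0.

Step 1: f(-3, 1) = 0, so P lies on C.
Step 2: partial derivatives
  f_x(x, y) = -6*x**2 + y**2 + y - 2, f_y(x, y) = 2*x*y + x - 3*y**2 + 4*y + 1.
  f_x(P) = -54, f_y(P) = -7 (gradient nonzero, so P is smooth).
Step 3: tangent line at P: -54·(x − -3) + -7·(y − 1) = 0.
Expanding: -54*x - 7*y - 155 = 0.


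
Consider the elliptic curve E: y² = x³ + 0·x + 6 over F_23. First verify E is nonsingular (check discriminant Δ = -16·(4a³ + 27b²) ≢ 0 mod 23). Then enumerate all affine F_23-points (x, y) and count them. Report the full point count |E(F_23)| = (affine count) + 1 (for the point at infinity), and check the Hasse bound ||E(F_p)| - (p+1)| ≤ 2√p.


Affine points = {(0, 11), (0, 12), (4, 1), (4, 22), (5, 4), (5, 19), (7, 2), (7, 21), (8, 9), (8, 14), (11, 7), (11, 16), (12, 3), (12, 20), (13, 8), (13, 15), (14, 6), (14, 17), (15, 0), (16, 10), (16, 13), (20, 5), (20, 18)}; affine count = 23; |E(F_23)| = 24.

Discriminant check: Δ ∝ 4a³ + 27b² = 4·0³ + 27·6² = 4·0 + 27·36 ≡ 6 (mod 23). Nonzero ⇒ E is nonsingular.
For each x ∈ F_23, compute rhs = x³ + 0·x + 6 mod 23, then count y ∈ F_23 with y² ≡ rhs.
  x = 0: rhs = 6, matching y values: 11, 12 (2 points).
  x = 1: rhs = 7, matching y values: none (0 points).
  x = 2: rhs = 14, matching y values: none (0 points).
  x = 3: rhs = 10, matching y values: none (0 points).
  x = 4: rhs = 1, matching y values: 1, 22 (2 points).
  x = 5: rhs = 16, matching y values: 4, 19 (2 points).
  x = 6: rhs = 15, matching y values: none (0 points).
  x = 7: rhs = 4, matching y values: 2, 21 (2 points).
  x = 8: rhs = 12, matching y values: 9, 14 (2 points).
  x = 9: rhs = 22, matching y values: none (0 points).
  x = 10: rhs = 17, matching y values: none (0 points).
  x = 11: rhs = 3, matching y values: 7, 16 (2 points).
  x = 12: rhs = 9, matching y values: 3, 20 (2 points).
  x = 13: rhs = 18, matching y values: 8, 15 (2 points).
  x = 14: rhs = 13, matching y values: 6, 17 (2 points).
  x = 15: rhs = 0, matching y values: 0 (1 points).
  x = 16: rhs = 8, matching y values: 10, 13 (2 points).
  x = 17: rhs = 20, matching y values: none (0 points).
  x = 18: rhs = 19, matching y values: none (0 points).
  x = 19: rhs = 11, matching y values: none (0 points).
  x = 20: rhs = 2, matching y values: 5, 18 (2 points).
  x = 21: rhs = 21, matching y values: none (0 points).
  x = 22: rhs = 5, matching y values: none (0 points).
Total affine count: 23.
Full point count |E(F_23)| = 23 + 1 = 24.
Hasse bound: |24 − (23+1)| = |0| = 0 ≤ 2√23 ≈ 9.5917 ✓.


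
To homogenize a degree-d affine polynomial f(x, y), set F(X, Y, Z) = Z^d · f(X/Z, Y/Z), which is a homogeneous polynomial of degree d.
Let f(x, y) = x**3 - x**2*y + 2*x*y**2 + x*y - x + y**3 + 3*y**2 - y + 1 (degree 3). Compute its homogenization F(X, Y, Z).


F(X, Y, Z) = X**3 - X**2*Y + 2*X*Y**2 + X*Y*Z - X*Z**2 + Y**3 + 3*Y**2*Z - Y*Z**2 + Z**3

deg(f) = 3.
Substitute x = X/Z, y = Y/Z into f, then multiply by Z^3.
  monomial 1·x^3·y^0 ↦ 1·X^3·Y^0·Z^0.
  monomial -1·x^2·y^1 ↦ -1·X^2·Y^1·Z^0.
  monomial 2·x^1·y^2 ↦ 2·X^1·Y^2·Z^0.
  monomial 1·x^1·y^1 ↦ 1·X^1·Y^1·Z^1.
  monomial -1·x^1·y^0 ↦ -1·X^1·Y^0·Z^2.
  monomial 1·x^0·y^3 ↦ 1·X^0·Y^3·Z^0.
  monomial 3·x^0·y^2 ↦ 3·X^0·Y^2·Z^1.
  monomial -1·x^0·y^1 ↦ -1·X^0·Y^1·Z^2.
  monomial 1·x^0·y^0 ↦ 1·X^0·Y^0·Z^3.
Collecting: F(X, Y, Z) = X**3 - X**2*Y + 2*X*Y**2 + X*Y*Z - X*Z**2 + Y**3 + 3*Y**2*Z - Y*Z**2 + Z**3.


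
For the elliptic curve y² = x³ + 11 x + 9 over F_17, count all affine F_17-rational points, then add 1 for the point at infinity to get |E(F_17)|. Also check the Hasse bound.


Affine points = {(0, 3), (0, 14), (1, 2), (1, 15), (3, 1), (3, 16), (4, 7), (4, 10), (5, 6), (5, 11), (6, 6), (6, 11), (7, 2), (7, 15), (9, 2), (9, 15), (11, 4), (11, 13), (12, 4), (12, 13), (14, 0), (15, 8), (15, 9)}; affine count = 23; |E(F_17)| = 24.

Discriminant check: Δ ∝ 4a³ + 27b² = 4·11³ + 27·9² = 4·1331 + 27·81 ≡ 14 (mod 17). Nonzero ⇒ E is nonsingular.
For each x ∈ F_17, compute rhs = x³ + 11·x + 9 mod 17, then count y ∈ F_17 with y² ≡ rhs.
  x = 0: rhs = 9, matching y values: 3, 14 (2 points).
  x = 1: rhs = 4, matching y values: 2, 15 (2 points).
  x = 2: rhs = 5, matching y values: none (0 points).
  x = 3: rhs = 1, matching y values: 1, 16 (2 points).
  x = 4: rhs = 15, matching y values: 7, 10 (2 points).
  x = 5: rhs = 2, matching y values: 6, 11 (2 points).
  x = 6: rhs = 2, matching y values: 6, 11 (2 points).
  x = 7: rhs = 4, matching y values: 2, 15 (2 points).
  x = 8: rhs = 14, matching y values: none (0 points).
  x = 9: rhs = 4, matching y values: 2, 15 (2 points).
  x = 10: rhs = 14, matching y values: none (0 points).
  x = 11: rhs = 16, matching y values: 4, 13 (2 points).
  x = 12: rhs = 16, matching y values: 4, 13 (2 points).
  x = 13: rhs = 3, matching y values: none (0 points).
  x = 14: rhs = 0, matching y values: 0 (1 points).
  x = 15: rhs = 13, matching y values: 8, 9 (2 points).
  x = 16: rhs = 14, matching y values: none (0 points).
Total affine count: 23.
Full point count |E(F_17)| = 23 + 1 = 24.
Hasse bound: |24 − (17+1)| = |6| = 6 ≤ 2√17 ≈ 8.2462 ✓.


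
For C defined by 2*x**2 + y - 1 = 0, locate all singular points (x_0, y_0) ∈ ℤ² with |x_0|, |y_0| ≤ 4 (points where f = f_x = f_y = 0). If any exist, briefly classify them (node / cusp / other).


No singular points in the scanned grid; C is smooth there.

Compute partial derivatives:
  f_x = 4*x.
  f_y = 1.
f_y = 1 is a nonzero constant, so f_y never vanishes: no point (x, y) can satisfy f = f_x = f_y = 0. In particular no (x, y) ∈ {−4, ..., 4}² is singular; the curve is smooth.


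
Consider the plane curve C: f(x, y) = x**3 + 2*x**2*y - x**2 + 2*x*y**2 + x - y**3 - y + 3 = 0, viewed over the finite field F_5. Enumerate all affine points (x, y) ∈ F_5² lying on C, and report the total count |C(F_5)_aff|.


Affine F_5-points: {(0, 4), (4, 0)}; count = 2.

For each of the 25 pairs (x, y) ∈ F_5², evaluate f(x, y) mod 5. Record the zeros.
  x = 0: [0↦3, 1↦1, 2↦3, 3↦3, 4↦0]  zeros at y ∈ {4}
  x = 1: [0↦4, 1↦1, 2↦1, 3↦3, 4↦1]  zeros at y ∈ ∅
  x = 2: [0↦4, 1↦4, 2↦1, 3↦4, 4↦2]  zeros at y ∈ ∅
  x = 3: [0↦4, 1↦1, 2↦4, 3↦2, 4↦4]  zeros at y ∈ ∅
  x = 4: [0↦0, 1↦3, 2↦1, 3↦3, 4↦3]  zeros at y ∈ {0}
Collecting zeros: affine points = {(0, 4), (4, 0)}.
Total count |C(F_5)_aff| = 2.


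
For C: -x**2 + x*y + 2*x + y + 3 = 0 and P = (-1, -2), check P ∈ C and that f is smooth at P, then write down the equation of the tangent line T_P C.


Tangent line at P: 2*x + 2 = 0.

Step 1: f(-1, -2) = 0, so P lies on C.
Step 2: partial derivatives
  f_x(x, y) = -2*x + y + 2, f_y(x, y) = x + 1.
  f_x(P) = 2, f_y(P) = 0 (gradient nonzero, so P is smooth).
Step 3: tangent line at P: 2·(x − -1) + 0·(y − -2) = 0.
Expanding: 2*x + 2 = 0.


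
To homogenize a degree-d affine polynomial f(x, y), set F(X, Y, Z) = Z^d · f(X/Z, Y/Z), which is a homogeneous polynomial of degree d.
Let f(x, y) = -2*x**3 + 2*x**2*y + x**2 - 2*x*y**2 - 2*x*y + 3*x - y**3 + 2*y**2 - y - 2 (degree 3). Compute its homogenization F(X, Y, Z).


F(X, Y, Z) = -2*X**3 + 2*X**2*Y + X**2*Z - 2*X*Y**2 - 2*X*Y*Z + 3*X*Z**2 - Y**3 + 2*Y**2*Z - Y*Z**2 - 2*Z**3

deg(f) = 3.
Substitute x = X/Z, y = Y/Z into f, then multiply by Z^3.
  monomial -2·x^3·y^0 ↦ -2·X^3·Y^0·Z^0.
  monomial 2·x^2·y^1 ↦ 2·X^2·Y^1·Z^0.
  monomial 1·x^2·y^0 ↦ 1·X^2·Y^0·Z^1.
  monomial -2·x^1·y^2 ↦ -2·X^1·Y^2·Z^0.
  monomial -2·x^1·y^1 ↦ -2·X^1·Y^1·Z^1.
  monomial 3·x^1·y^0 ↦ 3·X^1·Y^0·Z^2.
  monomial -1·x^0·y^3 ↦ -1·X^0·Y^3·Z^0.
  monomial 2·x^0·y^2 ↦ 2·X^0·Y^2·Z^1.
  monomial -1·x^0·y^1 ↦ -1·X^0·Y^1·Z^2.
  monomial -2·x^0·y^0 ↦ -2·X^0·Y^0·Z^3.
Collecting: F(X, Y, Z) = -2*X**3 + 2*X**2*Y + X**2*Z - 2*X*Y**2 - 2*X*Y*Z + 3*X*Z**2 - Y**3 + 2*Y**2*Z - Y*Z**2 - 2*Z**3.


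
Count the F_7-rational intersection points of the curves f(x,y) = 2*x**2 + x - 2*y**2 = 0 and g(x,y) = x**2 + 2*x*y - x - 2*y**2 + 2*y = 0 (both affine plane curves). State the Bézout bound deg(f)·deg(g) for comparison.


Common zeros: {(0, 0)}; count = 1; Bézout bound = 4.

deg(f) = 2, deg(g) = 2, so Bézout bound = 4.
Scan x ∈ F_7. For each x, list the y ∈ F_7 with f(x, y) ≡ 0 and those with g(x, y) ≡ 0 (mod 7); the common zeros in that column are the intersection.
  x = 0: f ≡ 0 at y ∈ {0}; g ≡ 0 at y ∈ {0, 1}; common: {0}.
  x = 1: f ≡ 0 at y ∈ ∅; g ≡ 0 at y ∈ {0, 2}; common: ∅.
  x = 2: f ≡ 0 at y ∈ ∅; g ≡ 0 at y ∈ ∅; common: ∅.
  x = 3: f ≡ 0 at y ∈ {0}; g ≡ 0 at y ∈ {2}; common: ∅.
  x = 4: f ≡ 0 at y ∈ {2, 5}; g ≡ 0 at y ∈ {6}; common: ∅.
  x = 5: f ≡ 0 at y ∈ ∅; g ≡ 0 at y ∈ ∅; common: ∅.
  x = 6: f ≡ 0 at y ∈ {2, 5}; g ≡ 0 at y ∈ {1, 6}; common: ∅.
Collecting: common zeros = {(0, 0)}, so the count is 1.
Comparison with the Bézout bound: 1 ≤ 4 = deg(f)·deg(g), as expected for curves with no common component (the affine F_7-count falls short of the bound because intersections may lie at infinity, over extension fields, or carry multiplicity).


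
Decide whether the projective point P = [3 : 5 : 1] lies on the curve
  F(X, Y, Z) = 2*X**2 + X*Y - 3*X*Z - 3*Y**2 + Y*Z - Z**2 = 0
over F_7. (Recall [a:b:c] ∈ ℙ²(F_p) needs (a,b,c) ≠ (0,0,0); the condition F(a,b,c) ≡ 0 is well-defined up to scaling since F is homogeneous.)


F(3,5,1) ≡ 2 (mod 7); P is NOT on the curve.

Evaluate F(3, 5, 1) term-by-term (mod 7).
  2*X**2 ↦ 2·9·1·1 = 18
  X*Y ↦ 1·3·5·1 = 15
  -3*X*Z ↦ -3·3·1·1 = -9
  -3*Y**2 ↦ -3·1·25·1 = -75
  Y*Z ↦ 1·1·5·1 = 5
  -Z**2 ↦ -1·1·1·1 = -1
Sum: F(3, 5, 1) = (18) + (15) + (-9) + (-75) + (5) + (-1) = -47.
Reducing mod 7: -47 ≡ 2 (mod 7).
Since F(a, b, c) ≡ 2 ≠ 0 (mod 7), P does NOT lie on the curve.


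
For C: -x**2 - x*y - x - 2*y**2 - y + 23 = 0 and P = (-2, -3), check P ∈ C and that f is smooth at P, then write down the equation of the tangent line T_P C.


Tangent line at P: 6*x + 13*y + 51 = 0.

Step 1: f(-2, -3) = 0, so P lies on C.
Step 2: partial derivatives
  f_x(x, y) = -2*x - y - 1, f_y(x, y) = -x - 4*y - 1.
  f_x(P) = 6, f_y(P) = 13 (gradient nonzero, so P is smooth).
Step 3: tangent line at P: 6·(x − -2) + 13·(y − -3) = 0.
Expanding: 6*x + 13*y + 51 = 0.


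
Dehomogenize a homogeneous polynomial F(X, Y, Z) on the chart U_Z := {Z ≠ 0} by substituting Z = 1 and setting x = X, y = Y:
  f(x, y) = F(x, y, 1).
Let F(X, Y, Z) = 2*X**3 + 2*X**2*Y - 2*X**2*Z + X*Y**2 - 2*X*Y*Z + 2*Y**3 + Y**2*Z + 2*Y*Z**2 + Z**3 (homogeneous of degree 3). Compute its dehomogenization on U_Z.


f(x, y) = 2*x**3 + 2*x**2*y - 2*x**2 + x*y**2 - 2*x*y + 2*y**3 + y**2 + 2*y + 1

On U_Z we set Z = 1. Each monomial c·X^i·Y^j·Z^k in F becomes c·x^i·y^j·1^k = c·x^i·y^j.
Substituting Z = 1: F(X, Y, 1) = 2*x**3 + 2*x**2*y - 2*x**2 + x*y**2 - 2*x*y + 2*y**3 + y**2 + 2*y + 1.
Note: deg(f) ≤ deg(F) = 3; strict inequality happens when F is divisible by Z (lost terms).


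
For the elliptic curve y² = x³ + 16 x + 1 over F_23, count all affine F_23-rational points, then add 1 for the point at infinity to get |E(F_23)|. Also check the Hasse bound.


Affine points = {(0, 1), (0, 22), (1, 8), (1, 15), (2, 8), (2, 15), (9, 0), (11, 6), (11, 17), (12, 9), (12, 14), (14, 5), (14, 18), (16, 11), (16, 12), (18, 7), (18, 16), (20, 8), (20, 15)}; affine count = 19; |E(F_23)| = 20.

Discriminant check: Δ ∝ 4a³ + 27b² = 4·16³ + 27·1² = 4·4096 + 27·1 ≡ 12 (mod 23). Nonzero ⇒ E is nonsingular.
For each x ∈ F_23, compute rhs = x³ + 16·x + 1 mod 23, then count y ∈ F_23 with y² ≡ rhs.
  x = 0: rhs = 1, matching y values: 1, 22 (2 points).
  x = 1: rhs = 18, matching y values: 8, 15 (2 points).
  x = 2: rhs = 18, matching y values: 8, 15 (2 points).
  x = 3: rhs = 7, matching y values: none (0 points).
  x = 4: rhs = 14, matching y values: none (0 points).
  x = 5: rhs = 22, matching y values: none (0 points).
  x = 6: rhs = 14, matching y values: none (0 points).
  x = 7: rhs = 19, matching y values: none (0 points).
  x = 8: rhs = 20, matching y values: none (0 points).
  x = 9: rhs = 0, matching y values: 0 (1 points).
  x = 10: rhs = 11, matching y values: none (0 points).
  x = 11: rhs = 13, matching y values: 6, 17 (2 points).
  x = 12: rhs = 12, matching y values: 9, 14 (2 points).
  x = 13: rhs = 14, matching y values: none (0 points).
  x = 14: rhs = 2, matching y values: 5, 18 (2 points).
  x = 15: rhs = 5, matching y values: none (0 points).
  x = 16: rhs = 6, matching y values: 11, 12 (2 points).
  x = 17: rhs = 11, matching y values: none (0 points).
  x = 18: rhs = 3, matching y values: 7, 16 (2 points).
  x = 19: rhs = 11, matching y values: none (0 points).
  x = 20: rhs = 18, matching y values: 8, 15 (2 points).
  x = 21: rhs = 7, matching y values: none (0 points).
  x = 22: rhs = 7, matching y values: none (0 points).
Total affine count: 19.
Full point count |E(F_23)| = 19 + 1 = 20.
Hasse bound: |20 − (23+1)| = |-4| = 4 ≤ 2√23 ≈ 9.5917 ✓.


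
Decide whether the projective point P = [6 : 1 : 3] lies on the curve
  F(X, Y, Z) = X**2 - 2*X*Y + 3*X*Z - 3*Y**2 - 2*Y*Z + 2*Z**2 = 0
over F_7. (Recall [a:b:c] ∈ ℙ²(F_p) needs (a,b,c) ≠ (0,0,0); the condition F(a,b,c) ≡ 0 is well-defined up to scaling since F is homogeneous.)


F(6,1,3) ≡ 3 (mod 7); P is NOT on the curve.

Evaluate F(6, 1, 3) term-by-term (mod 7).
  X**2 ↦ 1·36·1·1 = 36
  -2*X*Y ↦ -2·6·1·1 = -12
  3*X*Z ↦ 3·6·1·3 = 54
  -3*Y**2 ↦ -3·1·1·1 = -3
  -2*Y*Z ↦ -2·1·1·3 = -6
  2*Z**2 ↦ 2·1·1·9 = 18
Sum: F(6, 1, 3) = (36) + (-12) + (54) + (-3) + (-6) + (18) = 87.
Reducing mod 7: 87 ≡ 3 (mod 7).
Since F(a, b, c) ≡ 3 ≠ 0 (mod 7), P does NOT lie on the curve.


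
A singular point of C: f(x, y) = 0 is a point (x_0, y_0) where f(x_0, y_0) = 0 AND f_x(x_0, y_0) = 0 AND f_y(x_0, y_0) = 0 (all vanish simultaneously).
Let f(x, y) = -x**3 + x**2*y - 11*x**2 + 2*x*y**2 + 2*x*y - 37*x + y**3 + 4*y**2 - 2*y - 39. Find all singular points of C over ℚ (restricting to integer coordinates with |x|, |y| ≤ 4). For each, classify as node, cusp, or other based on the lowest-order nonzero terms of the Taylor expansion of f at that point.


Singular points: {(-3, 1)}; classification: node.

Compute partial derivatives:
  f_x = -3*x**2 + 2*x*y - 22*x + 2*y**2 + 2*y - 37.
  f_y = x**2 + 4*x*y + 2*x + 3*y**2 + 8*y - 2.
Scan x_0 ∈ {−4, ..., 4}. For each x_0, f_y(x_0, y) is a polynomial in y; find its integer roots y ∈ {−4, ..., 4}, then test f_x and f at those candidates.
  x = -4: f_y(-4, y) = 3*y**2 - 8*y + 6; no integer root y with |y| ≤ 4.
  x = -3: f_y(-3, y) = 3*y**2 - 4*y + 1; vanishes at y ∈ {1}. (-3, 1): f_x = 0, f = 0 — SINGULAR.
  x = -2: f_y(-2, y) = 3*y**2 - 2; no integer root y with |y| ≤ 4.
  x = -1: f_y(-1, y) = 3*y**2 + 4*y - 3; no integer root y with |y| ≤ 4.
  x = 0: f_y(0, y) = 3*y**2 + 8*y - 2; no integer root y with |y| ≤ 4.
  x = 1: f_y(1, y) = 3*y**2 + 12*y + 1; no integer root y with |y| ≤ 4.
  x = 2: f_y(2, y) = 3*y**2 + 16*y + 6; no integer root y with |y| ≤ 4.
  x = 3: f_y(3, y) = 3*y**2 + 20*y + 13; no integer root y with |y| ≤ 4.
  x = 4: f_y(4, y) = 3*y**2 + 24*y + 22; no integer root y with |y| ≤ 4.
Only singular point on the grid: (-3, 1).
Classify: substitute x = -3 + u, y = 1 + v and expand: f = -u**3 + u**2*v - u**2 + 2*u*v**2 + v**3 + v**2.
No constant or linear terms (consistent with a singular point). Quadratic part: -u**2 + v**2. Cubic part: -u**3 + u**2*v + 2*u*v**2 + v**3.
The quadratic part v**2 - u**2 = (v − u)(v + u) splits into two distinct linear factors, so there are two distinct tangent lines y − 1 = ±(x − -3) — this is a node (ordinary double point).
Classification: node.


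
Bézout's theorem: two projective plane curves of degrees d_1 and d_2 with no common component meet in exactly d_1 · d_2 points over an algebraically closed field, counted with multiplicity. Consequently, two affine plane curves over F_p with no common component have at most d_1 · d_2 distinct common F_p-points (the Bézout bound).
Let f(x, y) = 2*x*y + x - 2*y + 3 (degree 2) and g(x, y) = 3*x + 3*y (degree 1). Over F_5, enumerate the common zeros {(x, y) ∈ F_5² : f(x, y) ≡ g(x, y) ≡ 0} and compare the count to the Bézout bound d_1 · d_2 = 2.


Common zeros: ∅; count = 0; Bézout bound = 2.

deg(f) = 2, deg(g) = 1, so Bézout bound = 2.
Scan x ∈ F_5. For each x, list the y ∈ F_5 with f(x, y) ≡ 0 and those with g(x, y) ≡ 0 (mod 5); the common zeros in that column are the intersection.
  x = 0: f ≡ 0 at y ∈ {4}; g ≡ 0 at y ∈ {0}; common: ∅.
  x = 1: f ≡ 0 at y ∈ ∅; g ≡ 0 at y ∈ {4}; common: ∅.
  x = 2: f ≡ 0 at y ∈ {0}; g ≡ 0 at y ∈ {3}; common: ∅.
  x = 3: f ≡ 0 at y ∈ {1}; g ≡ 0 at y ∈ {2}; common: ∅.
  x = 4: f ≡ 0 at y ∈ {3}; g ≡ 0 at y ∈ {1}; common: ∅.
Collecting: common zeros = ∅, so the count is 0.
Comparison with the Bézout bound: 0 ≤ 2 = deg(f)·deg(g), as expected for curves with no common component (the affine F_5-count falls short of the bound because intersections may lie at infinity, over extension fields, or carry multiplicity).


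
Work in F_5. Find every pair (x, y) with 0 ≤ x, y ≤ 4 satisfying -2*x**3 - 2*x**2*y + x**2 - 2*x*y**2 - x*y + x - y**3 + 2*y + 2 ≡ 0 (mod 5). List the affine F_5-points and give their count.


Affine F_5-points: {(2, 3), (3, 0), (3, 2)}; count = 3.

For each of the 25 pairs (x, y) ∈ F_5², evaluate f(x, y) mod 5. Record the zeros.
  x = 0: [0↦2, 1↦3, 2↦3, 3↦1, 4↦1]  zeros at y ∈ ∅
  x = 1: [0↦2, 1↦3, 2↦4, 3↦4, 4↦2]  zeros at y ∈ ∅
  x = 2: [0↦2, 1↦4, 2↦2, 3↦0, 4↦2]  zeros at y ∈ {3}
  x = 3: [0↦0, 1↦4, 2↦0, 3↦2, 4↦4]  zeros at y ∈ {0, 2}
  x = 4: [0↦4, 1↦1, 2↦1, 3↦3, 4↦1]  zeros at y ∈ ∅
Collecting zeros: affine points = {(2, 3), (3, 0), (3, 2)}.
Total count |C(F_5)_aff| = 3.


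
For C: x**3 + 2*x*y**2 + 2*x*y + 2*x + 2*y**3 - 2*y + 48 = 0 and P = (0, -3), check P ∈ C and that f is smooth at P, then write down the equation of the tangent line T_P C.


Tangent line at P: 14*x + 52*y + 156 = 0.

Step 1: f(0, -3) = 0, so P lies on C.
Step 2: partial derivatives
  f_x(x, y) = 3*x**2 + 2*y**2 + 2*y + 2, f_y(x, y) = 4*x*y + 2*x + 6*y**2 - 2.
  f_x(P) = 14, f_y(P) = 52 (gradient nonzero, so P is smooth).
Step 3: tangent line at P: 14·(x − 0) + 52·(y − -3) = 0.
Expanding: 14*x + 52*y + 156 = 0.


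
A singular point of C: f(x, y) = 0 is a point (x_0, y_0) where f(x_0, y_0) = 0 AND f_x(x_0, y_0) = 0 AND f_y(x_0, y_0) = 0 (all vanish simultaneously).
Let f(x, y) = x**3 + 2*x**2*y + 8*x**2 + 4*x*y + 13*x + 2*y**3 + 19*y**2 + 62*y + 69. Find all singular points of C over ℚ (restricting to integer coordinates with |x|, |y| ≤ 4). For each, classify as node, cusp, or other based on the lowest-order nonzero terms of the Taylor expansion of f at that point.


Singular points: {(-1, -3)}; classification: node.

Compute partial derivatives:
  f_x = 3*x**2 + 4*x*y + 16*x + 4*y + 13.
  f_y = 2*x**2 + 4*x + 6*y**2 + 38*y + 62.
Scan x_0 ∈ {−4, ..., 4}. For each x_0, f_y(x_0, y) is a polynomial in y; find its integer roots y ∈ {−4, ..., 4}, then test f_x and f at those candidates.
  x = -4: f_y(-4, y) = 6*y**2 + 38*y + 78; no integer root y with |y| ≤ 4.
  x = -3: f_y(-3, y) = 6*y**2 + 38*y + 68; no integer root y with |y| ≤ 4.
  x = -2: f_y(-2, y) = 6*y**2 + 38*y + 62; no integer root y with |y| ≤ 4.
  x = -1: f_y(-1, y) = 6*y**2 + 38*y + 60; vanishes at y ∈ {-3}. (-1, -3): f_x = 0, f = 0 — SINGULAR.
  x = 0: f_y(0, y) = 6*y**2 + 38*y + 62; no integer root y with |y| ≤ 4.
  x = 1: f_y(1, y) = 6*y**2 + 38*y + 68; no integer root y with |y| ≤ 4.
  x = 2: f_y(2, y) = 6*y**2 + 38*y + 78; no integer root y with |y| ≤ 4.
  x = 3: f_y(3, y) = 6*y**2 + 38*y + 92; no integer root y with |y| ≤ 4.
  x = 4: f_y(4, y) = 6*y**2 + 38*y + 110; no integer root y with |y| ≤ 4.
Only singular point on the grid: (-1, -3).
Classify: substitute x = -1 + u, y = -3 + v and expand: f = u**3 + 2*u**2*v - u**2 + 2*v**3 + v**2.
No constant or linear terms (consistent with a singular point). Quadratic part: -u**2 + v**2. Cubic part: u**3 + 2*u**2*v + 2*v**3.
The quadratic part v**2 - u**2 = (v − u)(v + u) splits into two distinct linear factors, so there are two distinct tangent lines y − -3 = ±(x − -1) — this is a node (ordinary double point).
Classification: node.


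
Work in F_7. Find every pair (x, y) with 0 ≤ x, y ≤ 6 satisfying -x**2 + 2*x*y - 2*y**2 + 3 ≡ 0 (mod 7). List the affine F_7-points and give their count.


Affine F_7-points: {(2, 3), (2, 6), (3, 4), (3, 6), (4, 1), (4, 3), (5, 1), (5, 4)}; count = 8.

For each of the 49 pairs (x, y) ∈ F_7², evaluate f(x, y) mod 7. Record the zeros.
  x = 0: [0↦3, 1↦1, 2↦2, 3↦6, 4↦6, 5↦2, 6↦1]  zeros at y ∈ ∅
  x = 1: [0↦2, 1↦2, 2↦5, 3↦4, 4↦6, 5↦4, 6↦5]  zeros at y ∈ ∅
  x = 2: [0↦6, 1↦1, 2↦6, 3↦0, 4↦4, 5↦4, 6↦0]  zeros at y ∈ {3, 6}
  x = 3: [0↦1, 1↦5, 2↦5, 3↦1, 4↦0, 5↦2, 6↦0]  zeros at y ∈ {4, 6}
  x = 4: [0↦1, 1↦0, 2↦2, 3↦0, 4↦1, 5↦5, 6↦5]  zeros at y ∈ {1, 3}
  x = 5: [0↦6, 1↦0, 2↦4, 3↦4, 4↦0, 5↦6, 6↦1]  zeros at y ∈ {1, 4}
  x = 6: [0↦2, 1↦5, 2↦4, 3↦6, 4↦4, 5↦5, 6↦2]  zeros at y ∈ ∅
Collecting zeros: affine points = {(2, 3), (2, 6), (3, 4), (3, 6), (4, 1), (4, 3), (5, 1), (5, 4)}.
Total count |C(F_7)_aff| = 8.


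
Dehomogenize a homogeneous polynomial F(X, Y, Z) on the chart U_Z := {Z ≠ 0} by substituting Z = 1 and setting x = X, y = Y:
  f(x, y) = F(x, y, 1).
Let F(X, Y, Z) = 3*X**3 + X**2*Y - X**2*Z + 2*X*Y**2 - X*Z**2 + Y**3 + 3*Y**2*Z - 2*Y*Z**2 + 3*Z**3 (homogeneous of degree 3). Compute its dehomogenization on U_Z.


f(x, y) = 3*x**3 + x**2*y - x**2 + 2*x*y**2 - x + y**3 + 3*y**2 - 2*y + 3

On U_Z we set Z = 1. Each monomial c·X^i·Y^j·Z^k in F becomes c·x^i·y^j·1^k = c·x^i·y^j.
Substituting Z = 1: F(X, Y, 1) = 3*x**3 + x**2*y - x**2 + 2*x*y**2 - x + y**3 + 3*y**2 - 2*y + 3.
Note: deg(f) ≤ deg(F) = 3; strict inequality happens when F is divisible by Z (lost terms).


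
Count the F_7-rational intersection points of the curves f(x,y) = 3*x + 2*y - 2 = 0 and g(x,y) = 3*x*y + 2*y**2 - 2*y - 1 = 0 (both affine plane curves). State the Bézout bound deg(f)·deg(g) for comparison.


Common zeros: ∅; count = 0; Bézout bound = 2.

deg(f) = 1, deg(g) = 2, so Bézout bound = 2.
Scan x ∈ F_7. For each x, list the y ∈ F_7 with f(x, y) ≡ 0 and those with g(x, y) ≡ 0 (mod 7); the common zeros in that column are the intersection.
  x = 0: f ≡ 0 at y ∈ {1}; g ≡ 0 at y ∈ ∅; common: ∅.
  x = 1: f ≡ 0 at y ∈ {3}; g ≡ 0 at y ∈ {4, 6}; common: ∅.
  x = 2: f ≡ 0 at y ∈ {5}; g ≡ 0 at y ∈ ∅; common: ∅.
  x = 3: f ≡ 0 at y ∈ {0}; g ≡ 0 at y ∈ {2, 5}; common: ∅.
  x = 4: f ≡ 0 at y ∈ {2}; g ≡ 0 at y ∈ ∅; common: ∅.
  x = 5: f ≡ 0 at y ∈ {4}; g ≡ 0 at y ∈ {1, 3}; common: ∅.
  x = 6: f ≡ 0 at y ∈ {6}; g ≡ 0 at y ∈ ∅; common: ∅.
Collecting: common zeros = ∅, so the count is 0.
Comparison with the Bézout bound: 0 ≤ 2 = deg(f)·deg(g), as expected for curves with no common component (the affine F_7-count falls short of the bound because intersections may lie at infinity, over extension fields, or carry multiplicity).


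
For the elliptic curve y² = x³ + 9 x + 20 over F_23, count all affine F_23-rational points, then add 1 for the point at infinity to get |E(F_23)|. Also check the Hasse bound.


Affine points = {(2, 0), (5, 11), (5, 12), (7, 9), (7, 14), (8, 11), (8, 12), (9, 5), (9, 18), (10, 11), (10, 12), (11, 1), (11, 22), (12, 4), (12, 19), (17, 7), (17, 16), (19, 9), (19, 14), (20, 9), (20, 14)}; affine count = 21; |E(F_23)| = 22.

Discriminant check: Δ ∝ 4a³ + 27b² = 4·9³ + 27·20² = 4·729 + 27·400 ≡ 8 (mod 23). Nonzero ⇒ E is nonsingular.
For each x ∈ F_23, compute rhs = x³ + 9·x + 20 mod 23, then count y ∈ F_23 with y² ≡ rhs.
  x = 0: rhs = 20, matching y values: none (0 points).
  x = 1: rhs = 7, matching y values: none (0 points).
  x = 2: rhs = 0, matching y values: 0 (1 points).
  x = 3: rhs = 5, matching y values: none (0 points).
  x = 4: rhs = 5, matching y values: none (0 points).
  x = 5: rhs = 6, matching y values: 11, 12 (2 points).
  x = 6: rhs = 14, matching y values: none (0 points).
  x = 7: rhs = 12, matching y values: 9, 14 (2 points).
  x = 8: rhs = 6, matching y values: 11, 12 (2 points).
  x = 9: rhs = 2, matching y values: 5, 18 (2 points).
  x = 10: rhs = 6, matching y values: 11, 12 (2 points).
  x = 11: rhs = 1, matching y values: 1, 22 (2 points).
  x = 12: rhs = 16, matching y values: 4, 19 (2 points).
  x = 13: rhs = 11, matching y values: none (0 points).
  x = 14: rhs = 15, matching y values: none (0 points).
  x = 15: rhs = 11, matching y values: none (0 points).
  x = 16: rhs = 5, matching y values: none (0 points).
  x = 17: rhs = 3, matching y values: 7, 16 (2 points).
  x = 18: rhs = 11, matching y values: none (0 points).
  x = 19: rhs = 12, matching y values: 9, 14 (2 points).
  x = 20: rhs = 12, matching y values: 9, 14 (2 points).
  x = 21: rhs = 17, matching y values: none (0 points).
  x = 22: rhs = 10, matching y values: none (0 points).
Total affine count: 21.
Full point count |E(F_23)| = 21 + 1 = 22.
Hasse bound: |22 − (23+1)| = |-2| = 2 ≤ 2√23 ≈ 9.5917 ✓.


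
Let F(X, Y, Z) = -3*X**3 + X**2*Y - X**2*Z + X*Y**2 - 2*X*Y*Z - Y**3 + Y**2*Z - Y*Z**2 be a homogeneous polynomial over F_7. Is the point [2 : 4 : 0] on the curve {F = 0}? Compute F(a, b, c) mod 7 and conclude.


F(2,4,0) ≡ 2 (mod 7); P is NOT on the curve.

Evaluate F(2, 4, 0) term-by-term (mod 7).
  -3*X**3 ↦ -3·8·1·1 = -24
  X**2*Y ↦ 1·4·4·1 = 16
  -X**2*Z ↦ -1·4·1·0 = 0
  X*Y**2 ↦ 1·2·16·1 = 32
  -2*X*Y*Z ↦ -2·2·4·0 = 0
  -Y**3 ↦ -1·1·64·1 = -64
  Y**2*Z ↦ 1·1·16·0 = 0
  -Y*Z**2 ↦ -1·1·4·0 = 0
Sum: F(2, 4, 0) = (-24) + (16) + (0) + (32) + (0) + (-64) + (0) + (0) = -40.
Reducing mod 7: -40 ≡ 2 (mod 7).
Since F(a, b, c) ≡ 2 ≠ 0 (mod 7), P does NOT lie on the curve.


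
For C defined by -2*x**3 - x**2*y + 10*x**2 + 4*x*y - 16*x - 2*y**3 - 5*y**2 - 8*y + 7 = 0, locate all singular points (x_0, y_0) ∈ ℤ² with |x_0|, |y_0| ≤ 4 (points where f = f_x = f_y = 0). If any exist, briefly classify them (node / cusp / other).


Singular points: {(2, -1)}; classification: node.

Compute partial derivatives:
  f_x = -6*x**2 - 2*x*y + 20*x + 4*y - 16.
  f_y = -x**2 + 4*x - 6*y**2 - 10*y - 8.
Scan x_0 ∈ {−4, ..., 4}. For each x_0, f_y(x_0, y) is a polynomial in y; find its integer roots y ∈ {−4, ..., 4}, then test f_x and f at those candidates.
  x = -4: f_y(-4, y) = -6*y**2 - 10*y - 40; no integer root y with |y| ≤ 4.
  x = -3: f_y(-3, y) = -6*y**2 - 10*y - 29; no integer root y with |y| ≤ 4.
  x = -2: f_y(-2, y) = -6*y**2 - 10*y - 20; no integer root y with |y| ≤ 4.
  x = -1: f_y(-1, y) = -6*y**2 - 10*y - 13; no integer root y with |y| ≤ 4.
  x = 0: f_y(0, y) = -6*y**2 - 10*y - 8; no integer root y with |y| ≤ 4.
  x = 1: f_y(1, y) = -6*y**2 - 10*y - 5; no integer root y with |y| ≤ 4.
  x = 2: f_y(2, y) = -6*y**2 - 10*y - 4; vanishes at y ∈ {-1}. (2, -1): f_x = 0, f = 0 — SINGULAR.
  x = 3: f_y(3, y) = -6*y**2 - 10*y - 5; no integer root y with |y| ≤ 4.
  x = 4: f_y(4, y) = -6*y**2 - 10*y - 8; no integer root y with |y| ≤ 4.
Only singular point on the grid: (2, -1).
Classify: substitute x = 2 + u, y = -1 + v and expand: f = -2*u**3 - u**2*v - u**2 - 2*v**3 + v**2.
No constant or linear terms (consistent with a singular point). Quadratic part: -u**2 + v**2. Cubic part: -2*u**3 - u**2*v - 2*v**3.
The quadratic part v**2 - u**2 = (v − u)(v + u) splits into two distinct linear factors, so there are two distinct tangent lines y − -1 = ±(x − 2) — this is a node (ordinary double point).
Classification: node.
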